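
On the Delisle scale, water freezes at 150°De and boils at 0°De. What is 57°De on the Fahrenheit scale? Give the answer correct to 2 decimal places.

Linear interpolation between the fixed points: C = (57 - 150) × 100 / (0 - 150) = 62.0000°C.
Then 62.0000 × 1.8 + 32 = 143.60°F.

143.60°F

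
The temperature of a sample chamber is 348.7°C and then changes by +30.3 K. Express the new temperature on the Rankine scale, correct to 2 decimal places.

1173.87°R

The 30.3 K change is an interval; Kelvin and Celsius degrees are the same size, so ΔC = +30.3°C.
Final Celsius temperature: 348.7000 + 30.3000 = 379.0000°C.
In Rankine: 379.0000 × 1.8 + 491.67 = 1173.87°R.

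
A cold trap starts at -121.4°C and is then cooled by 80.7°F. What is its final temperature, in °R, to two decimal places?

192.45°R

The 80.7°F change is an interval, so only the factor 5/9 applies: -80.7 × 5/9 = -44.8333°C.
Final Celsius temperature: -121.4000 - 44.8333 = -166.2333°C.
In Rankine: -166.2333 × 1.8 + 491.67 = 192.45°R.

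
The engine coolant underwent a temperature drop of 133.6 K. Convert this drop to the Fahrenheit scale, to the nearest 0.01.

240.48°F

An interval of 1 K corresponds to 1.8°F.
133.6 × 1.8 = 240.48.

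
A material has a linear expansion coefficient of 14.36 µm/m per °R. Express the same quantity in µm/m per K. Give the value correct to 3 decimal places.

25.848 µm/m per K

The quantity depends on a temperature interval, so only the ratio of degree sizes applies; the offset between the scales is irrelevant.
A change of 1 K is a change of 1.8°R, so per K the value is 14.36 × 1.8 = 25.848.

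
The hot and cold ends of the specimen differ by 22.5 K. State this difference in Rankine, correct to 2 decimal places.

40.50°R

An interval of 1 K corresponds to 1.8°R.
22.5 × 1.8 = 40.50.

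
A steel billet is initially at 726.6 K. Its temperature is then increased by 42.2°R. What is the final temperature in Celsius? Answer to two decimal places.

Initial temperature in Celsius: 726.6 - 273.15 = 453.4500°C.
The 42.2°R change is an interval, so only the factor 5/9 applies: +42.2 × 5/9 = +23.4444°C.
Final Celsius temperature: 453.4500 + 23.4444 = 476.8944°C.

476.89°C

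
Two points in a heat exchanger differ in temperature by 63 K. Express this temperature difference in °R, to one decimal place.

113.4°R

An interval of 1 K corresponds to 1.8°R.
63 × 1.8 = 113.4.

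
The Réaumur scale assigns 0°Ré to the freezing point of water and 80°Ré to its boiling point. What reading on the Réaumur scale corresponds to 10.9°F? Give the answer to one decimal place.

First in Celsius: (10.9 - 32) × 5/9 = -11.7222°C.
Linearly onto the Réaumur scale: 0 + (-11.7222 / 100) × (80 - 0) = -9.4°Ré.

-9.4°Ré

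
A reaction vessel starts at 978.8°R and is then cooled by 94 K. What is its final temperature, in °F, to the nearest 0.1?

Initial temperature in Celsius: (978.8 - 491.67) × 5/9 = 270.6278°C.
The 94 K change is an interval; Kelvin and Celsius degrees are the same size, so ΔC = -94°C.
Final Celsius temperature: 270.6278 - 94.0000 = 176.6278°C.
In Fahrenheit: 176.6278 × 1.8 + 32 = 349.9°F.

349.9°F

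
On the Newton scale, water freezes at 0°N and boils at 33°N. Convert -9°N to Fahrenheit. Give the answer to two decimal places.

-17.09°F

Linear interpolation between the fixed points: C = (-9 - 0) × 100 / (33 - 0) = -27.2727°C.
Then -27.2727 × 1.8 + 32 = -17.09°F.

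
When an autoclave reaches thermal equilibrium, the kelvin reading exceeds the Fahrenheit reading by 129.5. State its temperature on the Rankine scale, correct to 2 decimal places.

Let x be the kelvin reading; then the Fahrenheit reading is 1.8·x - 459.67.
(1.8·x - 459.67) - x = -129.5  ⇒  (0.8)·x = 330.17  ⇒  x = 412.7125 K.
In Celsius: 412.7125 - 273.15 = 139.5625°C.
In Rankine: 139.5625 × 1.8 + 491.67 = 742.88°R.

742.88°R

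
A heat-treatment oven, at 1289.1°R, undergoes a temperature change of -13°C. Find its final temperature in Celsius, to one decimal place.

Initial temperature in Celsius: (1289.1 - 491.67) × 5/9 = 443.0167°C.
Final Celsius temperature: 443.0167 - 13.0000 = 430.0167°C.

430.0°C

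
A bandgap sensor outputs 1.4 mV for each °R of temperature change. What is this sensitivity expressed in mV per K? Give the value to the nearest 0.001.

The quantity depends on a temperature interval, so only the ratio of degree sizes applies; the offset between the scales is irrelevant.
A change of 1 K is a change of 1.8°R, so per K the value is 1.4 × 1.8 = 2.520.

2.520 mV per K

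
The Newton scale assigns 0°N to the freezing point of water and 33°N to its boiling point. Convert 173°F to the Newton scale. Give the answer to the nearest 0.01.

First in Celsius: (173 - 32) × 5/9 = 78.3333°C.
Linearly onto the Newton scale: 0 + (78.3333 / 100) × (33 - 0) = 25.85°N.

25.85°N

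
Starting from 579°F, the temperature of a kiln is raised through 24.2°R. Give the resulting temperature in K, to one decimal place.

Initial temperature in Celsius: (579 - 32) × 5/9 = 303.8889°C.
The 24.2°R change is an interval, so only the factor 5/9 applies: +24.2 × 5/9 = +13.4444°C.
Final Celsius temperature: 303.8889 + 13.4444 = 317.3333°C.
In kelvin: 317.3333 + 273.15 = 590.5 K.

590.5 K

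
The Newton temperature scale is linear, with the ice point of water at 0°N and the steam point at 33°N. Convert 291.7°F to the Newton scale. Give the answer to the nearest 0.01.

47.61°N

First in Celsius: (291.7 - 32) × 5/9 = 144.2778°C.
Linearly onto the Newton scale: 0 + (144.2778 / 100) × (33 - 0) = 47.61°N.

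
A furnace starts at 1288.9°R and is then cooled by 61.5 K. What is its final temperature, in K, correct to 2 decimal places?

654.56 K

Initial temperature in Celsius: (1288.9 - 491.67) × 5/9 = 442.9056°C.
The 61.5 K change is an interval; Kelvin and Celsius degrees are the same size, so ΔC = -61.5°C.
Final Celsius temperature: 442.9056 - 61.5000 = 381.4056°C.
In kelvin: 381.4056 + 273.15 = 654.56 K.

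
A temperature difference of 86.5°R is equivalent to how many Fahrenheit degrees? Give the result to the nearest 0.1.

Rankine and Fahrenheit degrees are the same size, so the interval is unchanged: 86.5.

86.5°F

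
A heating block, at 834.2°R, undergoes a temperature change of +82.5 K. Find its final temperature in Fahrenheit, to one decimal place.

Initial temperature in Celsius: (834.2 - 491.67) × 5/9 = 190.2944°C.
The 82.5 K change is an interval; Kelvin and Celsius degrees are the same size, so ΔC = +82.5°C.
Final Celsius temperature: 190.2944 + 82.5000 = 272.7944°C.
In Fahrenheit: 272.7944 × 1.8 + 32 = 523.0°F.

523.0°F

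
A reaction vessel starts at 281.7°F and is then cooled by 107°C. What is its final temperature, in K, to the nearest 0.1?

304.9 K

Initial temperature in Celsius: (281.7 - 32) × 5/9 = 138.7222°C.
Final Celsius temperature: 138.7222 - 107.0000 = 31.7222°C.
In kelvin: 31.7222 + 273.15 = 304.9 K.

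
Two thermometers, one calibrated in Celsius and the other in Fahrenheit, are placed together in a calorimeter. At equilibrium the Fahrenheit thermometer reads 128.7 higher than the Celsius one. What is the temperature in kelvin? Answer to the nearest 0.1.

394.0 K

Let x be the Celsius reading; then the Fahrenheit reading is 1.8·x + 32.
(1.8·x + 32) - x = 128.7  ⇒  (0.8)·x = 96.7  ⇒  x = 120.8750°C.
In kelvin: 120.8750 + 273.15 = 394.0 K.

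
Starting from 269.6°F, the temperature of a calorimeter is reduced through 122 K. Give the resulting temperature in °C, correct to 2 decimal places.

10.00°C

Initial temperature in Celsius: (269.6 - 32) × 5/9 = 132.0000°C.
The 122 K change is an interval; Kelvin and Celsius degrees are the same size, so ΔC = -122°C.
Final Celsius temperature: 132.0000 - 122.0000 = 10.0000°C.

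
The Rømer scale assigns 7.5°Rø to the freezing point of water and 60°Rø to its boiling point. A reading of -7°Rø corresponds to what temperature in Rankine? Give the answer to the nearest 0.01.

Linear interpolation between the fixed points: C = (-7 - 7.5) × 100 / (60 - 7.5) = -27.6190°C.
Then -27.6190 × 1.8 + 491.67 = 441.96°R.

441.96°R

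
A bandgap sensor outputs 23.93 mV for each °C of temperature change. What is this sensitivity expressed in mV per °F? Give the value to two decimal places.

13.29 mV per °F

Since only a temperature interval is involved, the additive offset between the scales drops out.
A change of 1°F is a change of 5/9°C, so per °F the value is 23.93 × 5/9 = 13.29.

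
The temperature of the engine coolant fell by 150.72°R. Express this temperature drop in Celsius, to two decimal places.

Only the scale ratio 5/9 matters for a change in temperature.
150.72 × 5/9 = 83.73.

83.73°C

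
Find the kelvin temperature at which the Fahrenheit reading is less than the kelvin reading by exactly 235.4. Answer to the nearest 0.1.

280.3 K

Let K be the kelvin reading. The Fahrenheit reading is F = 1.8·K - 459.67.
Require F - K = -235.4: (0.8)·K - 459.67 = -235.4.
K = (-235.4 + 459.67) / (0.8) = 280.3.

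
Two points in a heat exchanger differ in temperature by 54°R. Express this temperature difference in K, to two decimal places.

Only the scale ratio 5/9 matters for a change in temperature.
54 × 5/9 = 30.00.

30.00 K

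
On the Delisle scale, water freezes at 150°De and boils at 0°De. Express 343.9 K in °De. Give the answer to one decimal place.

First in Celsius: 343.9 - 273.15 = 70.7500°C.
Linearly onto the Delisle scale: 150 + (70.7500 / 100) × (0 - 150) = 43.9°De.

43.9°De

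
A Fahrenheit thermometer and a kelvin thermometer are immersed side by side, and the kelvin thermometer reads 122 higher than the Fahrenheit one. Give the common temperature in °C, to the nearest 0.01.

148.94°C

Let x be the Fahrenheit reading; then the kelvin reading is 5/9·x + 255.372.
(5/9·x + 255.372) - x = 122  ⇒  (-4/9)·x = -133.372  ⇒  x = 300.0875°F.
In Celsius: (300.0875 - 32) × 5/9 = 148.94°C.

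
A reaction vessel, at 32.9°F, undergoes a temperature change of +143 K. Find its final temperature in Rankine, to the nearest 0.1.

750.0°R

Initial temperature in Celsius: (32.9 - 32) × 5/9 = 0.5000°C.
The 143 K change is an interval; Kelvin and Celsius degrees are the same size, so ΔC = +143°C.
Final Celsius temperature: 0.5000 + 143.0000 = 143.5000°C.
In Rankine: 143.5000 × 1.8 + 491.67 = 750.0°R.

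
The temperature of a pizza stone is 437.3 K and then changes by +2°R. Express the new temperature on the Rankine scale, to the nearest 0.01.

789.14°R

Initial temperature in Celsius: 437.3 - 273.15 = 164.1500°C.
The 2°R change is an interval, so only the factor 5/9 applies: +2 × 5/9 = +1.1111°C.
Final Celsius temperature: 164.1500 + 1.1111 = 165.2611°C.
In Rankine: 165.2611 × 1.8 + 491.67 = 789.14°R.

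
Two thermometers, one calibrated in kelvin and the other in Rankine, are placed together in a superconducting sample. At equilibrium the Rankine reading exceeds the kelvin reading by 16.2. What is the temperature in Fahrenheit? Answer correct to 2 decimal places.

-423.22°F

Let x be the kelvin reading; then the Rankine reading is 1.8·x.
(1.8·x) - x = 16.2  ⇒  (0.8)·x = 16.2  ⇒  x = 20.2500 K.
In Celsius: 20.25 - 273.15 = -252.9000°C.
In Fahrenheit: -252.9000 × 1.8 + 32 = -423.22°F.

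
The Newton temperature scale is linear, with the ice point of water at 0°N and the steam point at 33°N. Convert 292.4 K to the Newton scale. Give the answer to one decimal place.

6.4°N

First in Celsius: 292.4 - 273.15 = 19.2500°C.
Linearly onto the Newton scale: 0 + (19.2500 / 100) × (33 - 0) = 6.4°N.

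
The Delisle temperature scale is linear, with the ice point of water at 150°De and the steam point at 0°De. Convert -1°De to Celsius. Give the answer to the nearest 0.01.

100.67°C

Linear interpolation between the fixed points: C = (-1 - 150) × 100 / (0 - 150) = 100.6667°C.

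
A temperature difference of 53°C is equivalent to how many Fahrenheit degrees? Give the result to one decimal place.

95.4°F

For a temperature interval the offset drops out; only the factor 1.8 applies.
53 × 1.8 = 95.4.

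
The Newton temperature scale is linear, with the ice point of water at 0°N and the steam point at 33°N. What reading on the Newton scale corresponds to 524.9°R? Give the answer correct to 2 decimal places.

First in Celsius: (524.9 - 491.67) × 5/9 = 18.4611°C.
Linearly onto the Newton scale: 0 + (18.4611 / 100) × (33 - 0) = 6.09°N.

6.09°N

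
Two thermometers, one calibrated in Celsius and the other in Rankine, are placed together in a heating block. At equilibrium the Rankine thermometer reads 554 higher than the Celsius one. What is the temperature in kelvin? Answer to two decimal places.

351.06 K

Let x be the Celsius reading; then the Rankine reading is 1.8·x + 491.67.
(1.8·x + 491.67) - x = 554  ⇒  (0.8)·x = 62.33  ⇒  x = 77.9125°C.
In kelvin: 77.9125 + 273.15 = 351.06 K.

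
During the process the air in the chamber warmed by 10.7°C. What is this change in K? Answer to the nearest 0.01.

Celsius and kelvin degrees are the same size, so the interval is unchanged: 10.70.

10.70 K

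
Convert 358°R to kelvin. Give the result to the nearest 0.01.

In Celsius: (358 - 491.67) × 5/9 = -74.2611°C.
In kelvin: -74.2611 + 273.15 = 198.89 K.

198.89 K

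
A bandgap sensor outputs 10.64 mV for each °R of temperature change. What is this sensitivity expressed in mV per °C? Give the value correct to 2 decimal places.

The quantity depends on a temperature interval, so only the ratio of degree sizes applies; the offset between the scales is irrelevant.
A change of 1°C is a change of 1.8°R, so per °C the value is 10.64 × 1.8 = 19.15.

19.15 mV per °C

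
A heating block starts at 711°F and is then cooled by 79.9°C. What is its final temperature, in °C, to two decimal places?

297.32°C

Initial temperature in Celsius: (711 - 32) × 5/9 = 377.2222°C.
Final Celsius temperature: 377.2222 - 79.9000 = 297.3222°C.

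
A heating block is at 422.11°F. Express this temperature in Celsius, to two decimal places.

216.73°C

In Celsius: (422.11 - 32) × 5/9 = 216.7278°C.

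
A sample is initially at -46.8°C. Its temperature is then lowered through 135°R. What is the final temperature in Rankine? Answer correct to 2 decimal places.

The 135°R change is an interval, so only the factor 5/9 applies: -135 × 5/9 = -75.0000°C.
Final Celsius temperature: -46.8000 - 75.0000 = -121.8000°C.
In Rankine: -121.8000 × 1.8 + 491.67 = 272.43°R.

272.43°R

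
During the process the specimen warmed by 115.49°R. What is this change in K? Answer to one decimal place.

An interval of 1°R corresponds to 5/9 K.
115.49 × 5/9 = 64.2.

64.2 K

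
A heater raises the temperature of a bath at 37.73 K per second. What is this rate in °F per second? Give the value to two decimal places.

The quantity depends on a temperature interval, so only the ratio of degree sizes applies; the offset between the scales is irrelevant.
A change of 1 K is a change of 1.8°F, so 37.73 × 1.8 = 67.91.

67.91 °F/second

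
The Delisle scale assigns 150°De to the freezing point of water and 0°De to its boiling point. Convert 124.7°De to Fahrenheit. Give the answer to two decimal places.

62.36°F

Linear interpolation between the fixed points: C = (124.7 - 150) × 100 / (0 - 150) = 16.8667°C.
Then 16.8667 × 1.8 + 32 = 62.36°F.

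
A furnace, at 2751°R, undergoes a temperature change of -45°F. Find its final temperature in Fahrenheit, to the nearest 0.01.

2246.33°F

Initial temperature in Celsius: (2751 - 491.67) × 5/9 = 1255.1833°C.
The 45°F change is an interval, so only the factor 5/9 applies: -45 × 5/9 = -25.0000°C.
Final Celsius temperature: 1255.1833 - 25.0000 = 1230.1833°C.
In Fahrenheit: 1230.1833 × 1.8 + 32 = 2246.33°F.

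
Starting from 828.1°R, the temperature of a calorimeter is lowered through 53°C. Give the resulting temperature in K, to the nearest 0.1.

Initial temperature in Celsius: (828.1 - 491.67) × 5/9 = 186.9056°C.
Final Celsius temperature: 186.9056 - 53.0000 = 133.9056°C.
In kelvin: 133.9056 + 273.15 = 407.1 K.

407.1 K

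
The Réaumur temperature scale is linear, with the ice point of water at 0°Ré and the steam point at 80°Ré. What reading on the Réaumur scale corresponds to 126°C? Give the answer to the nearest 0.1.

100.8°Ré

Linearly onto the Réaumur scale: 0 + (126.0000 / 100) × (80 - 0) = 100.8°Ré.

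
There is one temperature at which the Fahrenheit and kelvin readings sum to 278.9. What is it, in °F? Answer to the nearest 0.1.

15.1°F

Let F be the Fahrenheit reading. The kelvin reading is K = 5/9·F + 255.372.
Require F + K = 278.9: (14/9)·F + 255.372 = 278.9.
F = (278.9 - 255.372) / (14/9) = 15.1.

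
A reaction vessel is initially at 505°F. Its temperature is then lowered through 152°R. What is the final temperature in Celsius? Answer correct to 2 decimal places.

178.33°C

Initial temperature in Celsius: (505 - 32) × 5/9 = 262.7778°C.
The 152°R change is an interval, so only the factor 5/9 applies: -152 × 5/9 = -84.4444°C.
Final Celsius temperature: 262.7778 - 84.4444 = 178.3333°C.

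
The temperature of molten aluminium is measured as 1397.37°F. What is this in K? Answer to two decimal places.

In Celsius: (1397.37 - 32) × 5/9 = 758.5389°C.
In kelvin: 758.5389 + 273.15 = 1031.69 K.

1031.69 K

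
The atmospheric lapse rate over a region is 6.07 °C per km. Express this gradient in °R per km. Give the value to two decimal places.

Since only a temperature interval is involved, the additive offset between the scales drops out.
A change of 1°C is a change of 1.8°R, so 6.07 × 1.8 = 10.93.

10.93 °R/km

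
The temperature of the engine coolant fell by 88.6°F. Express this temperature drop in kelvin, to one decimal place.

For a temperature interval the offset drops out; only the factor 5/9 applies.
88.6 × 5/9 = 49.2.

49.2 K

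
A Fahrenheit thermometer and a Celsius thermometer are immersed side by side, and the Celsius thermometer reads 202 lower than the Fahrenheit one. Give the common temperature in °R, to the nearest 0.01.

874.17°R

Let x be the Fahrenheit reading; then the Celsius reading is 5/9·x - 17.7778.
(5/9·x - 17.7778) - x = -202  ⇒  (-4/9)·x = -184.222  ⇒  x = 414.5000°F.
In Celsius: (414.5 - 32) × 5/9 = 212.5000°C.
In Rankine: 212.5000 × 1.8 + 491.67 = 874.17°R.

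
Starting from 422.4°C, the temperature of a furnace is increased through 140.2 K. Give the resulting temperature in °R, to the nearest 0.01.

The 140.2 K change is an interval; Kelvin and Celsius degrees are the same size, so ΔC = +140.2°C.
Final Celsius temperature: 422.4000 + 140.2000 = 562.6000°C.
In Rankine: 562.6000 × 1.8 + 491.67 = 1504.35°R.

1504.35°R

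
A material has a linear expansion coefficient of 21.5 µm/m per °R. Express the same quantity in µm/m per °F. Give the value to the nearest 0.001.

The quantity depends on a temperature interval, so only the ratio of degree sizes applies; the offset between the scales is irrelevant.
A change of 1°F is a change of 1°R, so per °F the value is 21.5 × 1 = 21.500.

21.500 µm/m per °F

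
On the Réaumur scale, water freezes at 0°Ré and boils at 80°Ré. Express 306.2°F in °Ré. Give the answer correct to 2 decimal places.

First in Celsius: (306.2 - 32) × 5/9 = 152.3333°C.
Linearly onto the Réaumur scale: 0 + (152.3333 / 100) × (80 - 0) = 121.87°Ré.

121.87°Ré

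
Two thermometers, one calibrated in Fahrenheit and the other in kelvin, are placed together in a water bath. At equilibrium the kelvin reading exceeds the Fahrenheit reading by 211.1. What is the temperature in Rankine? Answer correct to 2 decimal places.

Let x be the Fahrenheit reading; then the kelvin reading is 5/9·x + 255.372.
(5/9·x + 255.372) - x = 211.1  ⇒  (-4/9)·x = -44.2722  ⇒  x = 99.6125°F.
In Celsius: (99.6125 - 32) × 5/9 = 37.5625°C.
In Rankine: 37.5625 × 1.8 + 491.67 = 559.28°R.

559.28°R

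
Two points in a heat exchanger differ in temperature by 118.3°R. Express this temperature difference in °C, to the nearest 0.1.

For a temperature interval the offset drops out; only the factor 5/9 applies.
118.3 × 5/9 = 65.7.

65.7°C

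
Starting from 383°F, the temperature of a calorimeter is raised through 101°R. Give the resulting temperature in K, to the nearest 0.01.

Initial temperature in Celsius: (383 - 32) × 5/9 = 195.0000°C.
The 101°R change is an interval, so only the factor 5/9 applies: +101 × 5/9 = +56.1111°C.
Final Celsius temperature: 195.0000 + 56.1111 = 251.1111°C.
In kelvin: 251.1111 + 273.15 = 524.26 K.

524.26 K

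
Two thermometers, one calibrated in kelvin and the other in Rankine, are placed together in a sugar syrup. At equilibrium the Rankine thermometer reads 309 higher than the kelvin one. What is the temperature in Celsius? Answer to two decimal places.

113.10°C

Let x be the kelvin reading; then the Rankine reading is 1.8·x.
(1.8·x) - x = 309  ⇒  (0.8)·x = 309  ⇒  x = 386.2500 K.
In Celsius: 386.25 - 273.15 = 113.10°C.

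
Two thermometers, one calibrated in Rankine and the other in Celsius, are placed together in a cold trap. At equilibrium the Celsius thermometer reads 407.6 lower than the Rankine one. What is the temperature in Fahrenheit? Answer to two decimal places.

Let x be the Rankine reading; then the Celsius reading is 5/9·x - 273.15.
(5/9·x - 273.15) - x = -407.6  ⇒  (-4/9)·x = -134.45  ⇒  x = 302.5125°R.
In Celsius: (302.5125 - 491.67) × 5/9 = -105.0875°C.
In Fahrenheit: -105.0875 × 1.8 + 32 = -157.16°F.

-157.16°F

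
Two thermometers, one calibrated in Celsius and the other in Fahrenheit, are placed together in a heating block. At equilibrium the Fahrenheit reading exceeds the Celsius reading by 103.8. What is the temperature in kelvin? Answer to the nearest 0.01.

Let x be the Celsius reading; then the Fahrenheit reading is 1.8·x + 32.
(1.8·x + 32) - x = 103.8  ⇒  (0.8)·x = 71.8  ⇒  x = 89.7500°C.
In kelvin: 89.7500 + 273.15 = 362.90 K.

362.90 K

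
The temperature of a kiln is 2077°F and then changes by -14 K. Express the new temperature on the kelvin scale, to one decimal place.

1395.3 K

Initial temperature in Celsius: (2077 - 32) × 5/9 = 1136.1111°C.
The 14 K change is an interval; Kelvin and Celsius degrees are the same size, so ΔC = -14°C.
Final Celsius temperature: 1136.1111 - 14.0000 = 1122.1111°C.
In kelvin: 1122.1111 + 273.15 = 1395.3 K.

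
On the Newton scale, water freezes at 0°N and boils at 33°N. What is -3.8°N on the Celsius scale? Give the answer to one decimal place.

-11.5°C

Linear interpolation between the fixed points: C = (-3.8 - 0) × 100 / (33 - 0) = -11.5152°C.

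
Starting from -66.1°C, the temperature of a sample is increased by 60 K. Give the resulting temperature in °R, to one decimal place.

The 60 K change is an interval; Kelvin and Celsius degrees are the same size, so ΔC = +60°C.
Final Celsius temperature: -66.1000 + 60.0000 = -6.1000°C.
In Rankine: -6.1000 × 1.8 + 491.67 = 480.7°R.

480.7°R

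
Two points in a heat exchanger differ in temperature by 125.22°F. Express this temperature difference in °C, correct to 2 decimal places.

Only the scale ratio 5/9 matters for a change in temperature.
125.22 × 5/9 = 69.57.

69.57°C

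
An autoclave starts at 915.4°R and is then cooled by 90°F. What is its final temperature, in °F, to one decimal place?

365.7°F

Initial temperature in Celsius: (915.4 - 491.67) × 5/9 = 235.4056°C.
The 90°F change is an interval, so only the factor 5/9 applies: -90 × 5/9 = -50.0000°C.
Final Celsius temperature: 235.4056 - 50.0000 = 185.4056°C.
In Fahrenheit: 185.4056 × 1.8 + 32 = 365.7°F.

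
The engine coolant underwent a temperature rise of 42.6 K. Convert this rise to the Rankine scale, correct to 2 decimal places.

Only the scale ratio 1.8 matters for a change in temperature.
42.6 × 1.8 = 76.68.

76.68°R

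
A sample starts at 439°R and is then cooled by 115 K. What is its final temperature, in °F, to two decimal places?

-227.67°F

Initial temperature in Celsius: (439 - 491.67) × 5/9 = -29.2611°C.
The 115 K change is an interval; Kelvin and Celsius degrees are the same size, so ΔC = -115°C.
Final Celsius temperature: -29.2611 - 115.0000 = -144.2611°C.
In Fahrenheit: -144.2611 × 1.8 + 32 = -227.67°F.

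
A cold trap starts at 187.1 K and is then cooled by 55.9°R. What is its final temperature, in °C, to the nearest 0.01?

Initial temperature in Celsius: 187.1 - 273.15 = -86.0500°C.
The 55.9°R change is an interval, so only the factor 5/9 applies: -55.9 × 5/9 = -31.0556°C.
Final Celsius temperature: -86.0500 - 31.0556 = -117.1056°C.

-117.11°C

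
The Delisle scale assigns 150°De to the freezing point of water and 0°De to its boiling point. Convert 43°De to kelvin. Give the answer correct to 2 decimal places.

Linear interpolation between the fixed points: C = (43 - 150) × 100 / (0 - 150) = 71.3333°C.
Then 71.3333 + 273.15 = 344.48 K.

344.48 K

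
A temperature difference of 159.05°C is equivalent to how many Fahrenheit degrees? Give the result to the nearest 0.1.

286.3°F

An interval of 1°C corresponds to 1.8°F.
159.05 × 1.8 = 286.3.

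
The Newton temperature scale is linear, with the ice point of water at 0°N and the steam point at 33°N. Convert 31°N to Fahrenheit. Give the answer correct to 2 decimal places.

201.09°F

Linear interpolation between the fixed points: C = (31 - 0) × 100 / (33 - 0) = 93.9394°C.
Then 93.9394 × 1.8 + 32 = 201.09°F.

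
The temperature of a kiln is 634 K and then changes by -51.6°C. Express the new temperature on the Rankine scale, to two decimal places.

1048.32°R

Initial temperature in Celsius: 634 - 273.15 = 360.8500°C.
Final Celsius temperature: 360.8500 - 51.6000 = 309.2500°C.
In Rankine: 309.2500 × 1.8 + 491.67 = 1048.32°R.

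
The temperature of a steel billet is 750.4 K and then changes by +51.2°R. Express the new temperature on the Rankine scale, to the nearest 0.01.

1401.92°R

Initial temperature in Celsius: 750.4 - 273.15 = 477.2500°C.
The 51.2°R change is an interval, so only the factor 5/9 applies: +51.2 × 5/9 = +28.4444°C.
Final Celsius temperature: 477.2500 + 28.4444 = 505.6944°C.
In Rankine: 505.6944 × 1.8 + 491.67 = 1401.92°R.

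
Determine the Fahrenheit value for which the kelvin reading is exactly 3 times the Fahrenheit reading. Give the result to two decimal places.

Let F be the Fahrenheit reading. The kelvin reading is K = 5/9·F + 255.372.
Require K = 3·F: 5/9·F + 255.372 = 3·F.
(-22/9)·F = -255.372  ⇒  F = 104.47.

104.47°F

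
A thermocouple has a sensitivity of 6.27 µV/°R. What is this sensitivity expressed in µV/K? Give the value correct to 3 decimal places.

11.286 µV/K

Since only a temperature interval is involved, the additive offset between the scales drops out.
A change of 1 K is a change of 1.8°R, so per K the value is 6.27 × 1.8 = 11.286.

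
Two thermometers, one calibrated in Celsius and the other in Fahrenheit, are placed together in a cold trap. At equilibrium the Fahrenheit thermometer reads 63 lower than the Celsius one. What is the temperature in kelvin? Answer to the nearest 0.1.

154.4 K

Let x be the Celsius reading; then the Fahrenheit reading is 1.8·x + 32.
(1.8·x + 32) - x = -63  ⇒  (0.8)·x = -95  ⇒  x = -118.7500°C.
In kelvin: -118.7500 + 273.15 = 154.4 K.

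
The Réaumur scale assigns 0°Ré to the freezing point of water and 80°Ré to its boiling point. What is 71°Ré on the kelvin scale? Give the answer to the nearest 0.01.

Linear interpolation between the fixed points: C = (71 - 0) × 100 / (80 - 0) = 88.7500°C.
Then 88.7500 + 273.15 = 361.90 K.

361.90 K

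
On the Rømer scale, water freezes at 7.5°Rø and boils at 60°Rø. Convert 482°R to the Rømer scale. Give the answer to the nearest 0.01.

First in Celsius: (482 - 491.67) × 5/9 = -5.3722°C.
Linearly onto the Rømer scale: 7.5 + (-5.3722 / 100) × (60 - 7.5) = 4.68°Rø.

4.68°Rø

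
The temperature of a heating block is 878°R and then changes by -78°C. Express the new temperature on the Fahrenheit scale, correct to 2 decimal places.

277.93°F

Initial temperature in Celsius: (878 - 491.67) × 5/9 = 214.6278°C.
Final Celsius temperature: 214.6278 - 78.0000 = 136.6278°C.
In Fahrenheit: 136.6278 × 1.8 + 32 = 277.93°F.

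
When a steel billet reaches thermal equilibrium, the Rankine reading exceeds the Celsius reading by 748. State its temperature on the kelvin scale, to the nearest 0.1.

Let x be the Celsius reading; then the Rankine reading is 1.8·x + 491.67.
(1.8·x + 491.67) - x = 748  ⇒  (0.8)·x = 256.33  ⇒  x = 320.4125°C.
In kelvin: 320.4125 + 273.15 = 593.6 K.

593.6 K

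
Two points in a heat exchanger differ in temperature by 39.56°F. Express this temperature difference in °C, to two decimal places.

For a temperature interval the offset drops out; only the factor 5/9 applies.
39.56 × 5/9 = 21.98.

21.98°C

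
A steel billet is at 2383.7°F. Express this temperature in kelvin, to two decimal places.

1579.65 K

In Celsius: (2383.7 - 32) × 5/9 = 1306.5000°C.
In kelvin: 1306.5000 + 273.15 = 1579.65 K.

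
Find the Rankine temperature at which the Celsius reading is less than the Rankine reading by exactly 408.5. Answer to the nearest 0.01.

304.54°R

Let R be the Rankine reading. The Celsius reading is C = 5/9·R - 273.15.
Require C - R = -408.5: (-4/9)·R - 273.15 = -408.5.
R = (-408.5 + 273.15) / (-4/9) = 304.54.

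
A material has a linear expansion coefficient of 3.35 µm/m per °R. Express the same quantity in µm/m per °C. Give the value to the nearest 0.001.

Since only a temperature interval is involved, the additive offset between the scales drops out.
A change of 1°C is a change of 1.8°R, so per °C the value is 3.35 × 1.8 = 6.030.

6.030 µm/m per °C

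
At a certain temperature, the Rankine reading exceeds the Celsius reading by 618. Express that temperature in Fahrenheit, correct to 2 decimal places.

316.24°F

Let x be the Celsius reading; then the Rankine reading is 1.8·x + 491.67.
(1.8·x + 491.67) - x = 618  ⇒  (0.8)·x = 126.33  ⇒  x = 157.9125°C.
In Fahrenheit: 157.9125 × 1.8 + 32 = 316.24°F.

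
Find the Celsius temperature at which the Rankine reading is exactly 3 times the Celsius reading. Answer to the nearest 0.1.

409.7°C

Let C be the Celsius reading. The Rankine reading is R = 1.8·C + 491.67.
Require R = 3·C: 1.8·C + 491.67 = 3·C.
(-1.2)·C = -491.67  ⇒  C = 409.7.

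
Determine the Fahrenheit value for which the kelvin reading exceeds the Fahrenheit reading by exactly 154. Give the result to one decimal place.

Let F be the Fahrenheit reading. The kelvin reading is K = 5/9·F + 255.372.
Require K - F = 154: (-4/9)·F + 255.372 = 154.
F = (154 - 255.372) / (-4/9) = 228.1.

228.1°F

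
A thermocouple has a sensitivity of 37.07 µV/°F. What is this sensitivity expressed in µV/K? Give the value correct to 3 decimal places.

66.726 µV/K

Since only a temperature interval is involved, the additive offset between the scales drops out.
A change of 1 K is a change of 1.8°F, so per K the value is 37.07 × 1.8 = 66.726.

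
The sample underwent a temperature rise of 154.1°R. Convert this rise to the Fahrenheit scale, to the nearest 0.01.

154.10°F

Rankine and Fahrenheit degrees are the same size, so the interval is unchanged: 154.10.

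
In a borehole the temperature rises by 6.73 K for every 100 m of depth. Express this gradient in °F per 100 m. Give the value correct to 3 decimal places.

12.114 °F/100 m

Since only a temperature interval is involved, the additive offset between the scales drops out.
A change of 1 K is a change of 1.8°F, so 6.73 × 1.8 = 12.114.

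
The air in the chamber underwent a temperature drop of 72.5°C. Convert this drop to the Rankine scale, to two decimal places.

130.50°R

An interval of 1°C corresponds to 1.8°R.
72.5 × 1.8 = 130.50.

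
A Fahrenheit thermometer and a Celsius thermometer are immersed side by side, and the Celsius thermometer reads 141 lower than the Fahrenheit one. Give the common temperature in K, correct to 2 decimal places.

409.40 K

Let x be the Fahrenheit reading; then the Celsius reading is 5/9·x - 17.7778.
(5/9·x - 17.7778) - x = -141  ⇒  (-4/9)·x = -123.222  ⇒  x = 277.2500°F.
In Celsius: (277.25 - 32) × 5/9 = 136.2500°C.
In kelvin: 136.2500 + 273.15 = 409.40 K.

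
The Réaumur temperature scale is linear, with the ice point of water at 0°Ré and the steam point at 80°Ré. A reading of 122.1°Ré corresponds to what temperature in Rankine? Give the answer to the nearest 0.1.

766.4°R

Linear interpolation between the fixed points: C = (122.1 - 0) × 100 / (80 - 0) = 152.6250°C.
Then 152.6250 × 1.8 + 491.67 = 766.4°R.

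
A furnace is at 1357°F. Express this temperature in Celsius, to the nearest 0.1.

In Celsius: (1357 - 32) × 5/9 = 736.1111°C.

736.1°C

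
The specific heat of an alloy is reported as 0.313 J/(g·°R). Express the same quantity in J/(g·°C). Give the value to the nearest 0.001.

0.563 J/(g·°C)

The quantity depends on a temperature interval, so only the ratio of degree sizes applies; the offset between the scales is irrelevant.
A change of 1°C is a change of 1.8°R, so per °C the value is 0.313 × 1.8 = 0.563.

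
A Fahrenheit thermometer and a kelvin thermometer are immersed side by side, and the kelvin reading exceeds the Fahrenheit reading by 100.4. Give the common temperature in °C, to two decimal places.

175.94°C

Let x be the Fahrenheit reading; then the kelvin reading is 5/9·x + 255.372.
(5/9·x + 255.372) - x = 100.4  ⇒  (-4/9)·x = -154.972  ⇒  x = 348.6875°F.
In Celsius: (348.6875 - 32) × 5/9 = 175.94°C.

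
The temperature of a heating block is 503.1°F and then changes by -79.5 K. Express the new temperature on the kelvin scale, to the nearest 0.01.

455.37 K

Initial temperature in Celsius: (503.1 - 32) × 5/9 = 261.7222°C.
The 79.5 K change is an interval; Kelvin and Celsius degrees are the same size, so ΔC = -79.5°C.
Final Celsius temperature: 261.7222 - 79.5000 = 182.2222°C.
In kelvin: 182.2222 + 273.15 = 455.37 K.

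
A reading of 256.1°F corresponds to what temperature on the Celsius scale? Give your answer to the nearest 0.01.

In Celsius: (256.1 - 32) × 5/9 = 124.5000°C.

124.50°C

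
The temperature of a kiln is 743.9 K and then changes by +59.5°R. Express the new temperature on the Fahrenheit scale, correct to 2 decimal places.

938.85°F

Initial temperature in Celsius: 743.9 - 273.15 = 470.7500°C.
The 59.5°R change is an interval, so only the factor 5/9 applies: +59.5 × 5/9 = +33.0556°C.
Final Celsius temperature: 470.7500 + 33.0556 = 503.8056°C.
In Fahrenheit: 503.8056 × 1.8 + 32 = 938.85°F.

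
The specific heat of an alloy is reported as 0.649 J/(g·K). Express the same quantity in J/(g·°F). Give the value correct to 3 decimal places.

0.361 J/(g·°F)

The quantity depends on a temperature interval, so only the ratio of degree sizes applies; the offset between the scales is irrelevant.
A change of 1°F is a change of 5/9 K, so per °F the value is 0.649 × 5/9 = 0.361.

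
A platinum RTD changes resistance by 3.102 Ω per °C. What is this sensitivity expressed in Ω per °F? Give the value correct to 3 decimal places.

1.723 Ω per °F

Since only a temperature interval is involved, the additive offset between the scales drops out.
A change of 1°F is a change of 5/9°C, so per °F the value is 3.102 × 5/9 = 1.723.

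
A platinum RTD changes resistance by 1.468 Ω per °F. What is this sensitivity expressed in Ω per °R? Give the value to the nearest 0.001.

The quantity depends on a temperature interval, so only the ratio of degree sizes applies; the offset between the scales is irrelevant.
A change of 1°R is a change of 1°F, so per °R the value is 1.468 × 1 = 1.468.

1.468 Ω per °R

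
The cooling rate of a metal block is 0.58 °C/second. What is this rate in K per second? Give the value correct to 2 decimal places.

0.58 K/second

The quantity depends on a temperature interval, so only the ratio of degree sizes applies; the offset between the scales is irrelevant.
A change of 1°C is a change of 1 K, so 0.58 × 1 = 0.58.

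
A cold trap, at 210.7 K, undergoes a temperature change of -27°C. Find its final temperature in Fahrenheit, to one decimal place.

-129.0°F

Initial temperature in Celsius: 210.7 - 273.15 = -62.4500°C.
Final Celsius temperature: -62.4500 - 27.0000 = -89.4500°C.
In Fahrenheit: -89.4500 × 1.8 + 32 = -129.0°F.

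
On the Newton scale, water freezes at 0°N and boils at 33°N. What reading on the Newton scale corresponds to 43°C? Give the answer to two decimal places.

14.19°N

Linearly onto the Newton scale: 0 + (43.0000 / 100) × (33 - 0) = 14.19°N.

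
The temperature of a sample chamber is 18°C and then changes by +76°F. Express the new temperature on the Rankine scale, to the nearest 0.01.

The 76°F change is an interval, so only the factor 5/9 applies: +76 × 5/9 = +42.2222°C.
Final Celsius temperature: 18.0000 + 42.2222 = 60.2222°C.
In Rankine: 60.2222 × 1.8 + 491.67 = 600.07°R.

600.07°R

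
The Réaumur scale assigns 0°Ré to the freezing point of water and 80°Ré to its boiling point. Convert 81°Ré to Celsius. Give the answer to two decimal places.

Linear interpolation between the fixed points: C = (81 - 0) × 100 / (80 - 0) = 101.2500°C.

101.25°C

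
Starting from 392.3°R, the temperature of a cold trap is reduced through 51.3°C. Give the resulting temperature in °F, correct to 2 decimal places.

Initial temperature in Celsius: (392.3 - 491.67) × 5/9 = -55.2056°C.
Final Celsius temperature: -55.2056 - 51.3000 = -106.5056°C.
In Fahrenheit: -106.5056 × 1.8 + 32 = -159.71°F.

-159.71°F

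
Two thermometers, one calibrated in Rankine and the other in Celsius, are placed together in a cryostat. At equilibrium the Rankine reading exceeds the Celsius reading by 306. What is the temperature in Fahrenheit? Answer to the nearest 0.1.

Let x be the Rankine reading; then the Celsius reading is 5/9·x - 273.15.
(5/9·x - 273.15) - x = -306  ⇒  (-4/9)·x = -32.85  ⇒  x = 73.9125°R.
In Celsius: (73.9125 - 491.67) × 5/9 = -232.0875°C.
In Fahrenheit: -232.0875 × 1.8 + 32 = -385.8°F.

-385.8°F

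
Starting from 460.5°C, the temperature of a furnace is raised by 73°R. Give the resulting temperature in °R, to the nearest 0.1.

1393.6°R

The 73°R change is an interval, so only the factor 5/9 applies: +73 × 5/9 = +40.5556°C.
Final Celsius temperature: 460.5000 + 40.5556 = 501.0556°C.
In Rankine: 501.0556 × 1.8 + 491.67 = 1393.6°R.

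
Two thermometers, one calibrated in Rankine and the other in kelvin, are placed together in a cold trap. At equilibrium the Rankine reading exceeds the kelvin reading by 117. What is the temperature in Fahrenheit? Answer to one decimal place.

-196.4°F

Let x be the Rankine reading; then the kelvin reading is 5/9·x.
(5/9·x) - x = -117  ⇒  (-4/9)·x = -117  ⇒  x = 263.2500°R.
In Celsius: (263.25 - 491.67) × 5/9 = -126.9000°C.
In Fahrenheit: -126.9000 × 1.8 + 32 = -196.4°F.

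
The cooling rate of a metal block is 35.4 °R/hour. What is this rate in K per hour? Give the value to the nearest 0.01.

Since only a temperature interval is involved, the additive offset between the scales drops out.
A change of 1°R is a change of 5/9 K, so 35.4 × 5/9 = 19.67.

19.67 K/hour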